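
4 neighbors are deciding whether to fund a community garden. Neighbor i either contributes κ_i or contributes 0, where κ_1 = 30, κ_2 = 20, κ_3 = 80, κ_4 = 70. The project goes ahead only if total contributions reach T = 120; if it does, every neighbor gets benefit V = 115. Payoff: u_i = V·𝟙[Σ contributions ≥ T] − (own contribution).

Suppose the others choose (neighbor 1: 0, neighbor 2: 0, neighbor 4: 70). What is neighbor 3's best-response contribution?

Others' total = 70. Contributing 80 brings total to 150 ≥ 120: gain V − κ_3 = 35.
Best response: 80.

80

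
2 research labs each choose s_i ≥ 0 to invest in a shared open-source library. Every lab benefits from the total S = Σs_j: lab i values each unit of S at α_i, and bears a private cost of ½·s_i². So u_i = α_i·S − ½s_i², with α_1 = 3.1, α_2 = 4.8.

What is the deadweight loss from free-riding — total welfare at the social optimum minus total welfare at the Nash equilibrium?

Lab i's FOC: ∂u_i/∂s_i = α_i − s_i = 0, so s_i* = α_i.
NE contributions = (3.1, 4.8); S = 7.9.
W^NE = (Σα)·S − ½Σα_i² = 7.9² − ½·32.65 = 46.085.
Planner sets s_i = Σα_j = 7.9 for every i, so S^SO = 2·7.9 = 15.8.
W^SO = (Σα)·S^SO − ½·2·(Σα)² = (2/2)·7.9² = 62.41.
Deadweight loss = W^SO − W^NE = 16.325.

16.325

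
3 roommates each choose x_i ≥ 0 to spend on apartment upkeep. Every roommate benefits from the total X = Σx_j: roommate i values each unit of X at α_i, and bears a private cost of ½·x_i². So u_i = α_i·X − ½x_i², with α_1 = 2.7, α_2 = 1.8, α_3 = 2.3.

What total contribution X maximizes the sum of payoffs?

Planner FOC: ∂(Σu_j)/∂x_i = (Σα_j) − x_i = 0, so x_i^SO = Σα_j = 6.8 for every i; X^SO = 20.4.

20.4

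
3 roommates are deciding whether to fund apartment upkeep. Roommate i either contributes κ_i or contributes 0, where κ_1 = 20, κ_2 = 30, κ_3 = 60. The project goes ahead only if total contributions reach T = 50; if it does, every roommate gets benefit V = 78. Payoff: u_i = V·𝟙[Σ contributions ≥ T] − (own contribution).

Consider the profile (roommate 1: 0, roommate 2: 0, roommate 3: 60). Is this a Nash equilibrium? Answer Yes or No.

Total = 60 ≥ 50: provided.
Roommate 1 (pledges 0, payoff 78): pledging 20 → total 80, payoff 58. No gain.
Roommate 2 (pledges 0, payoff 78): pledging 30 → total 90, payoff 48. No gain.
Roommate 3 (pledges 60, payoff 18): dropping to 0 → total 0, payoff 0. No gain.

Yes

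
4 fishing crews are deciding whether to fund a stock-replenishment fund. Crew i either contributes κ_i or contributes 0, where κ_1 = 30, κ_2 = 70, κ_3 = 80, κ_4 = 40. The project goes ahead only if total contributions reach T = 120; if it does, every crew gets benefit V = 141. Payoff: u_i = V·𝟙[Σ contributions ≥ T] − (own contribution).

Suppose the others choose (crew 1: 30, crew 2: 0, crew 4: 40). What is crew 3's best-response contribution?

Others' total = 70. Contributing 80 brings total to 150 ≥ 120: gain V − κ_3 = 61.
Best response: 80.

80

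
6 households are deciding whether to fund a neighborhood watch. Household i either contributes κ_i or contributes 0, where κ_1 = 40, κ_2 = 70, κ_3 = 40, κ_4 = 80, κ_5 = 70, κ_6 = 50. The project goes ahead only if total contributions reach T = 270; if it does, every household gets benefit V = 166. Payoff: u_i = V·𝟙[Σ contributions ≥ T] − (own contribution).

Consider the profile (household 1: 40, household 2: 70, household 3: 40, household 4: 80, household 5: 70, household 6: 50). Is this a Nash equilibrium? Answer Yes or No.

No

Total = 350 ≥ 270: provided.
Household 1 (pledges 40, payoff 126): dropping to 0 → total 310, payoff 166. Profitable deviation.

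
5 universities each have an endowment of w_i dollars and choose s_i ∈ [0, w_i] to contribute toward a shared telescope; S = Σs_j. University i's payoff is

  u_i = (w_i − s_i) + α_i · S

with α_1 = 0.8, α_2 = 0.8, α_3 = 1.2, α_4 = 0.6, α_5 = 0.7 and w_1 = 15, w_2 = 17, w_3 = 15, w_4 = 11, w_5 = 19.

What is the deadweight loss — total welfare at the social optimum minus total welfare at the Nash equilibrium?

192.2

∂u_i/∂s_i = α_i − 1, so university i contributes w_i if α_i > 1, else 0.
α_i > 1 for i ∈ {3}; NE contributions (0, 0, 15, 0, 0), S = 15.
W^NE = Σw_i − S^NE + (Σα_i)·S^NE = 77 + 3.1·15 = 123.5.
Planner: ∂(Σu_j)/∂s_i = Σα_j − 1 = 3.1 > 0, so everyone contributes w_i; S^SO = 77, W^SO = 77 + 3.1·77 = 315.7.
Deadweight loss = 192.2.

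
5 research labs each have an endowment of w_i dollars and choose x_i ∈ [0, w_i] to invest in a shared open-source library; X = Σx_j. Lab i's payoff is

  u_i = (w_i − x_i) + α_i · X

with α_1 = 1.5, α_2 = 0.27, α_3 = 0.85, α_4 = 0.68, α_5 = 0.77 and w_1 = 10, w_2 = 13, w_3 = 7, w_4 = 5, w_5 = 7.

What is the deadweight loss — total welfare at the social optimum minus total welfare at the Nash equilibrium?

98.24

∂u_i/∂x_i = α_i − 1, so lab i contributes w_i if α_i > 1, else 0.
α_i > 1 for i ∈ {1}; NE contributions (10, 0, 0, 0, 0), X = 10.
W^NE = Σw_i − X^NE + (Σα_i)·X^NE = 42 + 3.07·10 = 72.7.
Planner: ∂(Σu_j)/∂x_i = Σα_j − 1 = 3.07 > 0, so everyone contributes w_i; X^SO = 42, W^SO = 42 + 3.07·42 = 170.94.
Deadweight loss = 98.24.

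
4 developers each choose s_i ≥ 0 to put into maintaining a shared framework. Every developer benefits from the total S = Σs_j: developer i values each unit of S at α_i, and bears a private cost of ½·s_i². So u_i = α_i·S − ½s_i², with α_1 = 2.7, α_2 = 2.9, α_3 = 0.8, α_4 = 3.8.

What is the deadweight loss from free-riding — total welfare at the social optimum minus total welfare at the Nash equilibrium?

119.43

Developer i's FOC: ∂u_i/∂s_i = α_i − s_i = 0, so s_i* = α_i.
NE contributions = (2.7, 2.9, 0.8, 3.8); S = 10.2.
W^NE = (Σα)·S − ½Σα_i² = 10.2² − ½·30.78 = 88.65.
Planner sets s_i = Σα_j = 10.2 for every i, so S^SO = 4·10.2 = 40.8.
W^SO = (Σα)·S^SO − ½·4·(Σα)² = (4/2)·10.2² = 208.08.
Deadweight loss = W^SO − W^NE = 119.43.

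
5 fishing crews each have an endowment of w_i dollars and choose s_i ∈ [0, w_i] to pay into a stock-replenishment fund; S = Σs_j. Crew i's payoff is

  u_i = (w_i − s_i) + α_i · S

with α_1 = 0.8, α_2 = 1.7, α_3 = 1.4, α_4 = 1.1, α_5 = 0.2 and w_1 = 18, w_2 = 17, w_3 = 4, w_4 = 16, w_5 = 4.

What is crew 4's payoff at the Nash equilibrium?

40.7

∂u_i/∂s_i = α_i − 1, so crew i contributes w_i if α_i > 1, else 0.
α_i > 1 for i ∈ {2, 3, 4}; NE contributions (0, 17, 4, 16, 0), S = 37.
u_4 = (16 − 16) + 1.1·37 = 40.7.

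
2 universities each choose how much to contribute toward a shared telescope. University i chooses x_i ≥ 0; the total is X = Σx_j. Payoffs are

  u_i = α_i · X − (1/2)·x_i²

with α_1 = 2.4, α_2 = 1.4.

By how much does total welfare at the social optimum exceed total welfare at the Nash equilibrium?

3.86

University i's FOC: ∂u_i/∂x_i = α_i − x_i = 0, so x_i* = α_i.
NE contributions = (2.4, 1.4); X = 3.8.
W^NE = (Σα)·X − ½Σα_i² = 3.8² − ½·7.72 = 10.58.
Planner sets x_i = Σα_j = 3.8 for every i, so X^SO = 2·3.8 = 7.6.
W^SO = (Σα)·X^SO − ½·2·(Σα)² = (2/2)·3.8² = 14.44.
Deadweight loss = W^SO − W^NE = 3.86.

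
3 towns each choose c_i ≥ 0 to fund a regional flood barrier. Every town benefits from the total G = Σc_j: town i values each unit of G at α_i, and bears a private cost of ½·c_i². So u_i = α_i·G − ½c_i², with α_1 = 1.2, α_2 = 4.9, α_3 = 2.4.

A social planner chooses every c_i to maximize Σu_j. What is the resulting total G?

Planner FOC: ∂(Σu_j)/∂c_i = (Σα_j) − c_i = 0, so c_i^SO = Σα_j = 8.5 for every i; G^SO = 25.5.

25.5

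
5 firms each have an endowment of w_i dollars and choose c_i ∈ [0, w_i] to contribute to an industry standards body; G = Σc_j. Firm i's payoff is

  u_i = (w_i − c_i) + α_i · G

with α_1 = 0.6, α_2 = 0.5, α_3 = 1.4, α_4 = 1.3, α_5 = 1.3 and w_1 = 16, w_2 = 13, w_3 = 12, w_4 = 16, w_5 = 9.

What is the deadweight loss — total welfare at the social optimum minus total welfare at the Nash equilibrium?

118.9

∂u_i/∂c_i = α_i − 1, so firm i contributes w_i if α_i > 1, else 0.
α_i > 1 for i ∈ {3, 4, 5}; NE contributions (0, 0, 12, 16, 9), G = 37.
W^NE = Σw_i − G^NE + (Σα_i)·G^NE = 66 + 4.1·37 = 217.7.
Planner: ∂(Σu_j)/∂c_i = Σα_j − 1 = 4.1 > 0, so everyone contributes w_i; G^SO = 66, W^SO = 66 + 4.1·66 = 336.6.
Deadweight loss = 118.9.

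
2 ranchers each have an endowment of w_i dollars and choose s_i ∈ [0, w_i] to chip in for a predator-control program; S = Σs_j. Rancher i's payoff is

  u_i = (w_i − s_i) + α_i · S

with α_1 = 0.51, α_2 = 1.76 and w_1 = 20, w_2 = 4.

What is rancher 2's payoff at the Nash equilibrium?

∂u_i/∂s_i = α_i − 1, so rancher i contributes w_i if α_i > 1, else 0.
α_i > 1 for i ∈ {2}; NE contributions (0, 4), S = 4.
u_2 = (4 − 4) + 1.76·4 = 7.04.

7.04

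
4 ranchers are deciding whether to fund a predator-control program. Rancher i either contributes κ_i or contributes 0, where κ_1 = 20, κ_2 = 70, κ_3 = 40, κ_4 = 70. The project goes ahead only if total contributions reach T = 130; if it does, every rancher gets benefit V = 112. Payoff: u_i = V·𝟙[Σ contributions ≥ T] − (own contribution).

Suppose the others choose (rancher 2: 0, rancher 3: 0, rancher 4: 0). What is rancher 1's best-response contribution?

0

Others' total = 0. Even contributing 20 gives 20 < 130: no benefit either way.
Best response: 0.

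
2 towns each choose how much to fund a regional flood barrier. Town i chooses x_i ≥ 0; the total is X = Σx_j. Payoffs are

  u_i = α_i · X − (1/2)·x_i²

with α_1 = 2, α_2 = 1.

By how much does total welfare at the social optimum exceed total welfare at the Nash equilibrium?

2.5

Town i's FOC: ∂u_i/∂x_i = α_i − x_i = 0, so x_i* = α_i.
NE contributions = (2, 1); X = 3.
W^NE = (Σα)·X − ½Σα_i² = 3² − ½·5 = 6.5.
Planner sets x_i = Σα_j = 3 for every i, so X^SO = 2·3 = 6.
W^SO = (Σα)·X^SO − ½·2·(Σα)² = (2/2)·3² = 9.
Deadweight loss = W^SO − W^NE = 2.5.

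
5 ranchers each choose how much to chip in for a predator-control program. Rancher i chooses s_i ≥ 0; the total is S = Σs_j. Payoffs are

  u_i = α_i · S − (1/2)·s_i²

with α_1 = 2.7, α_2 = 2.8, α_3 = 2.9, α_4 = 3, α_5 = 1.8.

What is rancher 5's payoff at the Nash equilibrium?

Rancher i's FOC: ∂u_i/∂s_i = α_i − s_i = 0, so s_i* = α_i.
NE contributions = (2.7, 2.8, 2.9, 3, 1.8); S = 13.2.
u_5 = α_5·S − ½·(s_5)² = 1.8·13.2 − ½·1.8² = 22.14.

22.14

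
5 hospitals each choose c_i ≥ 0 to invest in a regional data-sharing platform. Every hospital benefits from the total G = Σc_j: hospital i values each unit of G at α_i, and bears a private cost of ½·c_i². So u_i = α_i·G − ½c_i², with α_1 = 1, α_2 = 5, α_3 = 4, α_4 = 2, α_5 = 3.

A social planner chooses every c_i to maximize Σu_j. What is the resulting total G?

75

Planner FOC: ∂(Σu_j)/∂c_i = (Σα_j) − c_i = 0, so c_i^SO = Σα_j = 15 for every i; G^SO = 75.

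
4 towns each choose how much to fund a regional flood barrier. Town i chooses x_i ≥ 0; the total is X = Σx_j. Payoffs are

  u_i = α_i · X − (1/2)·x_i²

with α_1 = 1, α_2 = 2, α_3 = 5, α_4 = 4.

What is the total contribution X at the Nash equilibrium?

12

Town i's FOC: ∂u_i/∂x_i = α_i − x_i = 0, so x_i* = α_i.
NE contributions = (1, 2, 5, 4); X = 12.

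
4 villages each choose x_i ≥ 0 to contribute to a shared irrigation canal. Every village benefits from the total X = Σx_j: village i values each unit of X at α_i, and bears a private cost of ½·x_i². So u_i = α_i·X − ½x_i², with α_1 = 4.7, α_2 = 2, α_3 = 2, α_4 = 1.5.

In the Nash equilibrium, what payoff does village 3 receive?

Village i's FOC: ∂u_i/∂x_i = α_i − x_i = 0, so x_i* = α_i.
NE contributions = (4.7, 2, 2, 1.5); X = 10.2.
u_3 = α_3·X − ½·(x_3)² = 2·10.2 − ½·2² = 18.4.

18.4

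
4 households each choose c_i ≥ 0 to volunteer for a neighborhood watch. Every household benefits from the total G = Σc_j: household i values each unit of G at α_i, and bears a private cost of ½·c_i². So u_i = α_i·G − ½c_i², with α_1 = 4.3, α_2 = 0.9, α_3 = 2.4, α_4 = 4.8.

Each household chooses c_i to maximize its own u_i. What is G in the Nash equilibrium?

Household i's FOC: ∂u_i/∂c_i = α_i − c_i = 0, so c_i* = α_i.
NE contributions = (4.3, 0.9, 2.4, 4.8); G = 12.4.

12.4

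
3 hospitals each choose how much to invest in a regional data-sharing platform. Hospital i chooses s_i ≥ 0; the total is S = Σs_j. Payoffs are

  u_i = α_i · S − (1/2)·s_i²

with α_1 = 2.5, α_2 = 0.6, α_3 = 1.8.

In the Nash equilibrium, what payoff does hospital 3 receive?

7.2

Hospital i's FOC: ∂u_i/∂s_i = α_i − s_i = 0, so s_i* = α_i.
NE contributions = (2.5, 0.6, 1.8); S = 4.9.
u_3 = α_3·S − ½·(s_3)² = 1.8·4.9 − ½·1.8² = 7.2.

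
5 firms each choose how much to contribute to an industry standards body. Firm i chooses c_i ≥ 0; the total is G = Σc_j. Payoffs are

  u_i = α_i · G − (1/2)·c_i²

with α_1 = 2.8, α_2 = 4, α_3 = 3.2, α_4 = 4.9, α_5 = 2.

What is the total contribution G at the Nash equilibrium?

Firm i's FOC: ∂u_i/∂c_i = α_i − c_i = 0, so c_i* = α_i.
NE contributions = (2.8, 4, 3.2, 4.9, 2); G = 16.9.

16.9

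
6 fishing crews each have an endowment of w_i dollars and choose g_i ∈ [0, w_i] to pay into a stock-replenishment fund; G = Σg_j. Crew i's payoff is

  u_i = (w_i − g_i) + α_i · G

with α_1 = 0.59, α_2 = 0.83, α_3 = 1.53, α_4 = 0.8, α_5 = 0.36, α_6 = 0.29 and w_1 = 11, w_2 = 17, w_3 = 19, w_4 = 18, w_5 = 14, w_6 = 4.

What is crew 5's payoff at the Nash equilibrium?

∂u_i/∂g_i = α_i − 1, so crew i contributes w_i if α_i > 1, else 0.
α_i > 1 for i ∈ {3}; NE contributions (0, 0, 19, 0, 0, 0), G = 19.
u_5 = (14 − 0) + 0.36·19 = 20.84.

20.84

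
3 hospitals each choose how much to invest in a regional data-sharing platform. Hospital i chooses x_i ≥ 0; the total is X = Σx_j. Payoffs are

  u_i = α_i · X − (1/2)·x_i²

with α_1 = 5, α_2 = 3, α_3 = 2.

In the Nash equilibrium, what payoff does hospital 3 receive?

Hospital i's FOC: ∂u_i/∂x_i = α_i − x_i = 0, so x_i* = α_i.
NE contributions = (5, 3, 2); X = 10.
u_3 = α_3·X − ½·(x_3)² = 2·10 − ½·2² = 18.

18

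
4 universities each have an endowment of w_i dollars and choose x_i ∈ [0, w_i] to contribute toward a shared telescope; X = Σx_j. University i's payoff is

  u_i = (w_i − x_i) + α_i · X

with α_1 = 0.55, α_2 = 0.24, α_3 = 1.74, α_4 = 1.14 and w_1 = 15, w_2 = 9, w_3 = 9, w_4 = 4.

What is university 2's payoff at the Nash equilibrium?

12.12

∂u_i/∂x_i = α_i − 1, so university i contributes w_i if α_i > 1, else 0.
α_i > 1 for i ∈ {3, 4}; NE contributions (0, 0, 9, 4), X = 13.
u_2 = (9 − 0) + 0.24·13 = 12.12.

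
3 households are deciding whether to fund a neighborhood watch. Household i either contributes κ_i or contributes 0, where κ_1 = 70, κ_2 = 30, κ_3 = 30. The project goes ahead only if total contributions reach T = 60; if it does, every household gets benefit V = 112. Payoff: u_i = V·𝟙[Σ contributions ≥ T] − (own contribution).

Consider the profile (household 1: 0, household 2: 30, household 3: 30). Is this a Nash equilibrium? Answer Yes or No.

Yes

Total = 60 ≥ 60: provided.
Household 1 (pledges 0, payoff 112): pledging 70 → total 130, payoff 42. No gain.
Household 2 (pledges 30, payoff 82): dropping to 0 → total 30, payoff 0. No gain.
Household 3 (pledges 30, payoff 82): dropping to 0 → total 30, payoff 0. No gain.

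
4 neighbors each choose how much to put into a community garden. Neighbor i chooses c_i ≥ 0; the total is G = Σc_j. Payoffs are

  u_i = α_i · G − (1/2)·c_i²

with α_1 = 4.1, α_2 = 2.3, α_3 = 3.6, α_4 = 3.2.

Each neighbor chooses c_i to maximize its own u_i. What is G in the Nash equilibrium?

Neighbor i's FOC: ∂u_i/∂c_i = α_i − c_i = 0, so c_i* = α_i.
NE contributions = (4.1, 2.3, 3.6, 3.2); G = 13.2.

13.2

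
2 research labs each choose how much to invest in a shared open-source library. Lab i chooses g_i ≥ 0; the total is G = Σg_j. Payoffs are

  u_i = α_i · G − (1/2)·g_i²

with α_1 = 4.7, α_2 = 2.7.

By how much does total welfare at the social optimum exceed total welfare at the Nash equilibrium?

14.69

Lab i's FOC: ∂u_i/∂g_i = α_i − g_i = 0, so g_i* = α_i.
NE contributions = (4.7, 2.7); G = 7.4.
W^NE = (Σα)·G − ½Σα_i² = 7.4² − ½·29.38 = 40.07.
Planner sets g_i = Σα_j = 7.4 for every i, so G^SO = 2·7.4 = 14.8.
W^SO = (Σα)·G^SO − ½·2·(Σα)² = (2/2)·7.4² = 54.76.
Deadweight loss = W^SO − W^NE = 14.69.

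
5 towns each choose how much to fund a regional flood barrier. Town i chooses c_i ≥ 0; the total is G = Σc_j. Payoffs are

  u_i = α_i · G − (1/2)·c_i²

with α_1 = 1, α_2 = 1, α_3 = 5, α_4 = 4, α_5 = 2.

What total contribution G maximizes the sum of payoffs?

Planner FOC: ∂(Σu_j)/∂c_i = (Σα_j) − c_i = 0, so c_i^SO = Σα_j = 13 for every i; G^SO = 65.

65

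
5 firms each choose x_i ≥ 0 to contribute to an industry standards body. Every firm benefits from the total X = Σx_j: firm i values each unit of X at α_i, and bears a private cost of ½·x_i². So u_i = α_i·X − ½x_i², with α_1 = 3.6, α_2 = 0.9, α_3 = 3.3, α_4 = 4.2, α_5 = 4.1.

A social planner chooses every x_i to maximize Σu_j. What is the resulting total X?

80.5

Planner FOC: ∂(Σu_j)/∂x_i = (Σα_j) − x_i = 0, so x_i^SO = Σα_j = 16.1 for every i; X^SO = 80.5.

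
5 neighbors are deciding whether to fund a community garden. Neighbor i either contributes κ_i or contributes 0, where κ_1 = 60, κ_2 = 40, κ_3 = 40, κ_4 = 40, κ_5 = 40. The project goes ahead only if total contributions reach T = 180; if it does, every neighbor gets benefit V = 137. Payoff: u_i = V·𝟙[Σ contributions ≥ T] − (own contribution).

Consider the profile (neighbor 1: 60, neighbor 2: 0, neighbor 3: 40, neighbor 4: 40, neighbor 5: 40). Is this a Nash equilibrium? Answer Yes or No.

Total = 180 ≥ 180: provided.
Neighbor 1 (pledges 60, payoff 77): dropping to 0 → total 120, payoff 0. No gain.
Neighbor 2 (pledges 0, payoff 137): pledging 40 → total 220, payoff 97. No gain.
Neighbor 3 (pledges 40, payoff 97): dropping to 0 → total 140, payoff 0. No gain.
Neighbor 4 (pledges 40, payoff 97): dropping to 0 → total 140, payoff 0. No gain.
Neighbor 5 (pledges 40, payoff 97): dropping to 0 → total 140, payoff 0. No gain.

Yes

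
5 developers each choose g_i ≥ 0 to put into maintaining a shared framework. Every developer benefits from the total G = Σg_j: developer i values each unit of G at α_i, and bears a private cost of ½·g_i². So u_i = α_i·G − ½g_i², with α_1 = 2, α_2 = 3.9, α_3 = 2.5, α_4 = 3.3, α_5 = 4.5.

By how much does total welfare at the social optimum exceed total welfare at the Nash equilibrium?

421.96

Developer i's FOC: ∂u_i/∂g_i = α_i − g_i = 0, so g_i* = α_i.
NE contributions = (2, 3.9, 2.5, 3.3, 4.5); G = 16.2.
W^NE = (Σα)·G − ½Σα_i² = 16.2² − ½·56.6 = 234.14.
Planner sets g_i = Σα_j = 16.2 for every i, so G^SO = 5·16.2 = 81.
W^SO = (Σα)·G^SO − ½·5·(Σα)² = (5/2)·16.2² = 656.1.
Deadweight loss = W^SO − W^NE = 421.96.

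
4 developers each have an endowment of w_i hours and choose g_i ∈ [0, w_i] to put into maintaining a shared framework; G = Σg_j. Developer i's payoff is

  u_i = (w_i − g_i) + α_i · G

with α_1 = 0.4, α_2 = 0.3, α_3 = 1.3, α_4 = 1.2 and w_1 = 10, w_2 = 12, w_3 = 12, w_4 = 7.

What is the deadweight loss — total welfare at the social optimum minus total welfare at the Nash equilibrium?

48.4

∂u_i/∂g_i = α_i − 1, so developer i contributes w_i if α_i > 1, else 0.
α_i > 1 for i ∈ {3, 4}; NE contributions (0, 0, 12, 7), G = 19.
W^NE = Σw_i − G^NE + (Σα_i)·G^NE = 41 + 2.2·19 = 82.8.
Planner: ∂(Σu_j)/∂g_i = Σα_j − 1 = 2.2 > 0, so everyone contributes w_i; G^SO = 41, W^SO = 41 + 2.2·41 = 131.2.
Deadweight loss = 48.4.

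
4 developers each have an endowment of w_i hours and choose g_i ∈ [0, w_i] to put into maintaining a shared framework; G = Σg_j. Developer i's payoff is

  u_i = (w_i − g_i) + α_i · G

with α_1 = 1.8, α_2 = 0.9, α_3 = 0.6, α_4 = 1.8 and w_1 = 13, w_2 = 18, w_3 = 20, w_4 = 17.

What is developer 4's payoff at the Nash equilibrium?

54

∂u_i/∂g_i = α_i − 1, so developer i contributes w_i if α_i > 1, else 0.
α_i > 1 for i ∈ {1, 4}; NE contributions (13, 0, 0, 17), G = 30.
u_4 = (17 − 17) + 1.8·30 = 54.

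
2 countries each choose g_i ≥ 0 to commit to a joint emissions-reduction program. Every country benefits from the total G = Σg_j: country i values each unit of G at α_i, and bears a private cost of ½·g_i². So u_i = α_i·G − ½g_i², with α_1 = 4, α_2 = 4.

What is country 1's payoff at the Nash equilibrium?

Country i's FOC: ∂u_i/∂g_i = α_i − g_i = 0, so g_i* = α_i.
NE contributions = (4, 4); G = 8.
u_1 = α_1·G − ½·(g_1)² = 4·8 − ½·4² = 24.

24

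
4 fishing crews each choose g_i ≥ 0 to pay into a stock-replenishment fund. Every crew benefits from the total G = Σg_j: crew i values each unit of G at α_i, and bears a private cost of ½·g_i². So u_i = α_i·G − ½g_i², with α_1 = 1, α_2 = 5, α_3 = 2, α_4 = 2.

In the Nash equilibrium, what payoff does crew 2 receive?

Crew i's FOC: ∂u_i/∂g_i = α_i − g_i = 0, so g_i* = α_i.
NE contributions = (1, 5, 2, 2); G = 10.
u_2 = α_2·G − ½·(g_2)² = 5·10 − ½·5² = 37.5.

37.5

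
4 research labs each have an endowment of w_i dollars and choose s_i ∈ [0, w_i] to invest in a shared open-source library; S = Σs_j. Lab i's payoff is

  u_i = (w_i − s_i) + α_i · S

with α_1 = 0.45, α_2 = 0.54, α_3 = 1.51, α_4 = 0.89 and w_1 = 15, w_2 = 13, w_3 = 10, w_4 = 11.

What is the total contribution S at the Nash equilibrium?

∂u_i/∂s_i = α_i − 1, so lab i contributes w_i if α_i > 1, else 0.
α_i > 1 for i ∈ {3}; NE contributions (0, 0, 10, 0), S = 10.

10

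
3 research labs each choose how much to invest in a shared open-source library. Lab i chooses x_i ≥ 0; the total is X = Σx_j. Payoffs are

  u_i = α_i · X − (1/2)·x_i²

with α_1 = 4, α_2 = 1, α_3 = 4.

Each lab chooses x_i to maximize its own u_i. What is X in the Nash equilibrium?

Lab i's FOC: ∂u_i/∂x_i = α_i − x_i = 0, so x_i* = α_i.
NE contributions = (4, 1, 4); X = 9.

9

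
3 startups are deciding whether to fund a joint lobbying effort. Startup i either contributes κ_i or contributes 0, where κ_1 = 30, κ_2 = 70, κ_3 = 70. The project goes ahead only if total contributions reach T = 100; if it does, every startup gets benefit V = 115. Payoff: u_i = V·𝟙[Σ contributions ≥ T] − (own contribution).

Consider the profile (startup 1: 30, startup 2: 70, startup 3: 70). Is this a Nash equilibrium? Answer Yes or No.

Total = 170 ≥ 100: provided.
Startup 1 (pledges 30, payoff 85): dropping to 0 → total 140, payoff 115. Profitable deviation.

No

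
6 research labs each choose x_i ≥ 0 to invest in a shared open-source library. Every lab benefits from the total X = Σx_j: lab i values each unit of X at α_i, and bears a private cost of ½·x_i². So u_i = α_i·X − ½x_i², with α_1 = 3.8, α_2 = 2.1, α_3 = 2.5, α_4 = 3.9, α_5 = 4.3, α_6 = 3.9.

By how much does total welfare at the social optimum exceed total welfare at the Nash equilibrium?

Lab i's FOC: ∂u_i/∂x_i = α_i − x_i = 0, so x_i* = α_i.
NE contributions = (3.8, 2.1, 2.5, 3.9, 4.3, 3.9); X = 20.5.
W^NE = (Σα)·X − ½Σα_i² = 20.5² − ½·74.01 = 383.245.
Planner sets x_i = Σα_j = 20.5 for every i, so X^SO = 6·20.5 = 123.
W^SO = (Σα)·X^SO − ½·6·(Σα)² = (6/2)·20.5² = 1260.75.
Deadweight loss = W^SO − W^NE = 877.505.

877.505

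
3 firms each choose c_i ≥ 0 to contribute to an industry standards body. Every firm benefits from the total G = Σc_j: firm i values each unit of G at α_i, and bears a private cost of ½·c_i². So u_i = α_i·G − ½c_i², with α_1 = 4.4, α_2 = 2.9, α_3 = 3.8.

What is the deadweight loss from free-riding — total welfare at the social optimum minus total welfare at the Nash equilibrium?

Firm i's FOC: ∂u_i/∂c_i = α_i − c_i = 0, so c_i* = α_i.
NE contributions = (4.4, 2.9, 3.8); G = 11.1.
W^NE = (Σα)·G − ½Σα_i² = 11.1² − ½·42.21 = 102.105.
Planner sets c_i = Σα_j = 11.1 for every i, so G^SO = 3·11.1 = 33.3.
W^SO = (Σα)·G^SO − ½·3·(Σα)² = (3/2)·11.1² = 184.815.
Deadweight loss = W^SO − W^NE = 82.71.

82.71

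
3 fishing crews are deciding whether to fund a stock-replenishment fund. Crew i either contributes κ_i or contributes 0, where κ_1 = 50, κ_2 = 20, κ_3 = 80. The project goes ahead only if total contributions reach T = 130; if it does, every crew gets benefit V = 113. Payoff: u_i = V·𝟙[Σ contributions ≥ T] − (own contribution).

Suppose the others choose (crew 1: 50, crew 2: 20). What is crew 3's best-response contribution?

Others' total = 70. Contributing 80 brings total to 150 ≥ 130: gain V − κ_3 = 33.
Best response: 80.

80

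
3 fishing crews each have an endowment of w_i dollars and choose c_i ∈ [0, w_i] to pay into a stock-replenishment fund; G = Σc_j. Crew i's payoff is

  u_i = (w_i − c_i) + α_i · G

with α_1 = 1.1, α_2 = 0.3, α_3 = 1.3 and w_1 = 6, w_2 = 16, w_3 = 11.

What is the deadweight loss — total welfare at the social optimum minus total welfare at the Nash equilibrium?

27.2

∂u_i/∂c_i = α_i − 1, so crew i contributes w_i if α_i > 1, else 0.
α_i > 1 for i ∈ {1, 3}; NE contributions (6, 0, 11), G = 17.
W^NE = Σw_i − G^NE + (Σα_i)·G^NE = 33 + 1.7·17 = 61.9.
Planner: ∂(Σu_j)/∂c_i = Σα_j − 1 = 1.7 > 0, so everyone contributes w_i; G^SO = 33, W^SO = 33 + 1.7·33 = 89.1.
Deadweight loss = 27.2.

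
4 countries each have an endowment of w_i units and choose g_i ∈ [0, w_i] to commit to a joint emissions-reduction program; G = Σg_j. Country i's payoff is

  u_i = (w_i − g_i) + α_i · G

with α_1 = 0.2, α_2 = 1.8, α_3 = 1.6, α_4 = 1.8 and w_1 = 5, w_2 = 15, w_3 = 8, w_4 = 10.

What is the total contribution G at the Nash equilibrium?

33

∂u_i/∂g_i = α_i − 1, so country i contributes w_i if α_i > 1, else 0.
α_i > 1 for i ∈ {2, 3, 4}; NE contributions (0, 15, 8, 10), G = 33.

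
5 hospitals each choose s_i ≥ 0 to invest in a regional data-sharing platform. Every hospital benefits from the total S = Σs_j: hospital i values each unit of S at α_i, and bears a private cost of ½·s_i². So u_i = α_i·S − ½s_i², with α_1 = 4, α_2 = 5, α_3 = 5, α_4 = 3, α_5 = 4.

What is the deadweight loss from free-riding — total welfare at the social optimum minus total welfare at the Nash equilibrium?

Hospital i's FOC: ∂u_i/∂s_i = α_i − s_i = 0, so s_i* = α_i.
NE contributions = (4, 5, 5, 3, 4); S = 21.
W^NE = (Σα)·S − ½Σα_i² = 21² − ½·91 = 395.5.
Planner sets s_i = Σα_j = 21 for every i, so S^SO = 5·21 = 105.
W^SO = (Σα)·S^SO − ½·5·(Σα)² = (5/2)·21² = 1102.5.
Deadweight loss = W^SO − W^NE = 707.

707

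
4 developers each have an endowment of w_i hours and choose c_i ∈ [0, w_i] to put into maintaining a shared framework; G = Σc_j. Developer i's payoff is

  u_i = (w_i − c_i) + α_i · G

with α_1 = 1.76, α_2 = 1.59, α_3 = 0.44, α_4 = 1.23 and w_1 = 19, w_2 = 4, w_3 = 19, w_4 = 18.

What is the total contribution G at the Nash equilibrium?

∂u_i/∂c_i = α_i − 1, so developer i contributes w_i if α_i > 1, else 0.
α_i > 1 for i ∈ {1, 2, 4}; NE contributions (19, 4, 0, 18), G = 41.

41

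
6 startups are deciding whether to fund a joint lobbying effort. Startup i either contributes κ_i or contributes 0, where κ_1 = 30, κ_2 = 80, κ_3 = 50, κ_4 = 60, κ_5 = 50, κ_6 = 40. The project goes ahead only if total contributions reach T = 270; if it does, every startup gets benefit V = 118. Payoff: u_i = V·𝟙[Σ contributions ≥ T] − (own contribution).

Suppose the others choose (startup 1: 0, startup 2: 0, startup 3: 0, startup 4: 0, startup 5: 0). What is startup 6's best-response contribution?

Others' total = 0. Even contributing 40 gives 40 < 270: no benefit either way.
Best response: 0.

0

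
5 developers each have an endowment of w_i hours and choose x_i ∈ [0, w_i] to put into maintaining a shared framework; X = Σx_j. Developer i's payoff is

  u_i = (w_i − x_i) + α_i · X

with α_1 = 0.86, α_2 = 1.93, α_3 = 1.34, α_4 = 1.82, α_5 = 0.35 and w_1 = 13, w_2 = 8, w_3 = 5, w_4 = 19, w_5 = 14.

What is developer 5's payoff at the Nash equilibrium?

∂u_i/∂x_i = α_i − 1, so developer i contributes w_i if α_i > 1, else 0.
α_i > 1 for i ∈ {2, 3, 4}; NE contributions (0, 8, 5, 19, 0), X = 32.
u_5 = (14 − 0) + 0.35·32 = 25.2.

25.2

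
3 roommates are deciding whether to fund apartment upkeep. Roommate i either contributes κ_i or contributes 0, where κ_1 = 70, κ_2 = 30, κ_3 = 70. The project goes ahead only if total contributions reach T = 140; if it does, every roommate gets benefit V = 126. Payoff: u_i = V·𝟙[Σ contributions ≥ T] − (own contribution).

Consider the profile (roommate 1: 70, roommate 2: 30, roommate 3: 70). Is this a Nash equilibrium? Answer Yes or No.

Total = 170 ≥ 140: provided.
Roommate 1 (pledges 70, payoff 56): dropping to 0 → total 100, payoff 0. No gain.
Roommate 2 (pledges 30, payoff 96): dropping to 0 → total 140, payoff 126. Profitable deviation.

No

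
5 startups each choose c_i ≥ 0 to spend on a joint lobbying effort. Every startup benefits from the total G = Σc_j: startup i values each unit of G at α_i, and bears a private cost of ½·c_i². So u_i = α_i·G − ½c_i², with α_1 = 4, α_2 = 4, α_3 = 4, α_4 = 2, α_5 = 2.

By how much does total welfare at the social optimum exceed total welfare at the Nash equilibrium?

Startup i's FOC: ∂u_i/∂c_i = α_i − c_i = 0, so c_i* = α_i.
NE contributions = (4, 4, 4, 2, 2); G = 16.
W^NE = (Σα)·G − ½Σα_i² = 16² − ½·56 = 228.
Planner sets c_i = Σα_j = 16 for every i, so G^SO = 5·16 = 80.
W^SO = (Σα)·G^SO − ½·5·(Σα)² = (5/2)·16² = 640.
Deadweight loss = W^SO − W^NE = 412.

412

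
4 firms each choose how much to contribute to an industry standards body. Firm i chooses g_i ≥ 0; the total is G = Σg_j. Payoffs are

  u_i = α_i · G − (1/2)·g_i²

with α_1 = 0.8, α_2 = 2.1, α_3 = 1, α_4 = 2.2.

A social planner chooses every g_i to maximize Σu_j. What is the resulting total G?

24.4

Planner FOC: ∂(Σu_j)/∂g_i = (Σα_j) − g_i = 0, so g_i^SO = Σα_j = 6.1 for every i; G^SO = 24.4.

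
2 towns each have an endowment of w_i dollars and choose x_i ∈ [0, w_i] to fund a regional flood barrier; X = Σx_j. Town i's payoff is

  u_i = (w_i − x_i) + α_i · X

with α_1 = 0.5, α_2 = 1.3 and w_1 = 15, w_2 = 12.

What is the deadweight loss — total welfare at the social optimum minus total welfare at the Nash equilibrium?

12

∂u_i/∂x_i = α_i − 1, so town i contributes w_i if α_i > 1, else 0.
α_i > 1 for i ∈ {2}; NE contributions (0, 12), X = 12.
W^NE = Σw_i − X^NE + (Σα_i)·X^NE = 27 + 0.8·12 = 36.6.
Planner: ∂(Σu_j)/∂x_i = Σα_j − 1 = 0.8 > 0, so everyone contributes w_i; X^SO = 27, W^SO = 27 + 0.8·27 = 48.6.
Deadweight loss = 12.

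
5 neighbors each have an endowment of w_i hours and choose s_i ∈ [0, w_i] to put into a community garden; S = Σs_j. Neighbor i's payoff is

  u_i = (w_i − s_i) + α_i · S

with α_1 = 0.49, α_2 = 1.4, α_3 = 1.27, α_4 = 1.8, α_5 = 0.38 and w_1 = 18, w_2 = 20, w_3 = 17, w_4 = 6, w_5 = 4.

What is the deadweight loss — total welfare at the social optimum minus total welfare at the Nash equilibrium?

95.48

∂u_i/∂s_i = α_i − 1, so neighbor i contributes w_i if α_i > 1, else 0.
α_i > 1 for i ∈ {2, 3, 4}; NE contributions (0, 20, 17, 6, 0), S = 43.
W^NE = Σw_i − S^NE + (Σα_i)·S^NE = 65 + 4.34·43 = 251.62.
Planner: ∂(Σu_j)/∂s_i = Σα_j − 1 = 4.34 > 0, so everyone contributes w_i; S^SO = 65, W^SO = 65 + 4.34·65 = 347.1.
Deadweight loss = 95.48.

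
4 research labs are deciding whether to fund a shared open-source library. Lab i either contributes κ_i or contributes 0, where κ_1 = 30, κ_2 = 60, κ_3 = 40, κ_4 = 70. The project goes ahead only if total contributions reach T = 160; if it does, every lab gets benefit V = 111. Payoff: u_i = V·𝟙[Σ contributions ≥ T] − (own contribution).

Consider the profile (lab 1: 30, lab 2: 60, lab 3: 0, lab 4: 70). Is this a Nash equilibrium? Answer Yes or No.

Total = 160 ≥ 160: provided.
Lab 1 (pledges 30, payoff 81): dropping to 0 → total 130, payoff 0. No gain.
Lab 2 (pledges 60, payoff 51): dropping to 0 → total 100, payoff 0. No gain.
Lab 3 (pledges 0, payoff 111): pledging 40 → total 200, payoff 71. No gain.
Lab 4 (pledges 70, payoff 41): dropping to 0 → total 90, payoff 0. No gain.

Yes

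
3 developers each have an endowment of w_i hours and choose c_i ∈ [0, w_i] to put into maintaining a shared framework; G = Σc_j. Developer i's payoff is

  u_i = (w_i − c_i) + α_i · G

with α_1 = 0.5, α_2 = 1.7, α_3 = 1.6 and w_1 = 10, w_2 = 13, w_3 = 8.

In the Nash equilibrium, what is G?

∂u_i/∂c_i = α_i − 1, so developer i contributes w_i if α_i > 1, else 0.
α_i > 1 for i ∈ {2, 3}; NE contributions (0, 13, 8), G = 21.

21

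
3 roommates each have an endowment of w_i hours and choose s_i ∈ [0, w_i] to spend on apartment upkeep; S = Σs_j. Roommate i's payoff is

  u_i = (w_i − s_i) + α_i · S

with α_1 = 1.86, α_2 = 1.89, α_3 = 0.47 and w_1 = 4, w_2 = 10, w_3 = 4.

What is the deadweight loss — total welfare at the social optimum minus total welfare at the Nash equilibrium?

12.88

∂u_i/∂s_i = α_i − 1, so roommate i contributes w_i if α_i > 1, else 0.
α_i > 1 for i ∈ {1, 2}; NE contributions (4, 10, 0), S = 14.
W^NE = Σw_i − S^NE + (Σα_i)·S^NE = 18 + 3.22·14 = 63.08.
Planner: ∂(Σu_j)/∂s_i = Σα_j − 1 = 3.22 > 0, so everyone contributes w_i; S^SO = 18, W^SO = 18 + 3.22·18 = 75.96.
Deadweight loss = 12.88.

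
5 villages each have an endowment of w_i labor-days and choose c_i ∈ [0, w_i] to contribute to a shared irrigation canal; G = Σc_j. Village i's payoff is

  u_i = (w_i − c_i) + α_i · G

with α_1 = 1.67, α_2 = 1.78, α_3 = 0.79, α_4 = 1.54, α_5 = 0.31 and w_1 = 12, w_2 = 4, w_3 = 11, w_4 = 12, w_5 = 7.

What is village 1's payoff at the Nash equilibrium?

∂u_i/∂c_i = α_i − 1, so village i contributes w_i if α_i > 1, else 0.
α_i > 1 for i ∈ {1, 2, 4}; NE contributions (12, 4, 0, 12, 0), G = 28.
u_1 = (12 − 12) + 1.67·28 = 46.76.

46.76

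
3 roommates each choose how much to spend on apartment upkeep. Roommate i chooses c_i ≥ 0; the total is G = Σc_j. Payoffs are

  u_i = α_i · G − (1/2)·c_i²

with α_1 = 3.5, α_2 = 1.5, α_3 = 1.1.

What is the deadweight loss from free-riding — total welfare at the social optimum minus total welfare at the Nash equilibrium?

26.46

Roommate i's FOC: ∂u_i/∂c_i = α_i − c_i = 0, so c_i* = α_i.
NE contributions = (3.5, 1.5, 1.1); G = 6.1.
W^NE = (Σα)·G − ½Σα_i² = 6.1² − ½·15.71 = 29.355.
Planner sets c_i = Σα_j = 6.1 for every i, so G^SO = 3·6.1 = 18.3.
W^SO = (Σα)·G^SO − ½·3·(Σα)² = (3/2)·6.1² = 55.815.
Deadweight loss = W^SO − W^NE = 26.46.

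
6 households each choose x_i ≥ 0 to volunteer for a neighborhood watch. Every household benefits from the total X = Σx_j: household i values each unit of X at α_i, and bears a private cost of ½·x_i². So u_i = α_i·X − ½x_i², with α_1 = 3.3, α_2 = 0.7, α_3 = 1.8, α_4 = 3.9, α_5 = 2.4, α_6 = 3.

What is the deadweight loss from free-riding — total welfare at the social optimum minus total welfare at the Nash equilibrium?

Household i's FOC: ∂u_i/∂x_i = α_i − x_i = 0, so x_i* = α_i.
NE contributions = (3.3, 0.7, 1.8, 3.9, 2.4, 3); X = 15.1.
W^NE = (Σα)·X − ½Σα_i² = 15.1² − ½·44.59 = 205.715.
Planner sets x_i = Σα_j = 15.1 for every i, so X^SO = 6·15.1 = 90.6.
W^SO = (Σα)·X^SO − ½·6·(Σα)² = (6/2)·15.1² = 684.03.
Deadweight loss = W^SO − W^NE = 478.315.

478.315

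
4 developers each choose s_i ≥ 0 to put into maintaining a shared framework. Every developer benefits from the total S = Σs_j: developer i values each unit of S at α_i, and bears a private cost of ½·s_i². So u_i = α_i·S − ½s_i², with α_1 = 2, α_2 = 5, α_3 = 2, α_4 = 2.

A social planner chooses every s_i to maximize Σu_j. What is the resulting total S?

44

Planner FOC: ∂(Σu_j)/∂s_i = (Σα_j) − s_i = 0, so s_i^SO = Σα_j = 11 for every i; S^SO = 44.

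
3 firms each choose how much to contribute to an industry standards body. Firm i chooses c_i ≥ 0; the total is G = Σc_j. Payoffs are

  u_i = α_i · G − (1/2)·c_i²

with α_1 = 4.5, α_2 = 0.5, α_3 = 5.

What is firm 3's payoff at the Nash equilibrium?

37.5

Firm i's FOC: ∂u_i/∂c_i = α_i − c_i = 0, so c_i* = α_i.
NE contributions = (4.5, 0.5, 5); G = 10.
u_3 = α_3·G − ½·(c_3)² = 5·10 − ½·5² = 37.5.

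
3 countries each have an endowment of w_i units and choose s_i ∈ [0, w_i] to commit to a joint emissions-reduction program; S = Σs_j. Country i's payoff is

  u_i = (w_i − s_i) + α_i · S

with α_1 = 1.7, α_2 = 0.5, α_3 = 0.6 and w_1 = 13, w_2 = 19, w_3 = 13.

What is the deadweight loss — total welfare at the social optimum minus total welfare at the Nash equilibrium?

∂u_i/∂s_i = α_i − 1, so country i contributes w_i if α_i > 1, else 0.
α_i > 1 for i ∈ {1}; NE contributions (13, 0, 0), S = 13.
W^NE = Σw_i − S^NE + (Σα_i)·S^NE = 45 + 1.8·13 = 68.4.
Planner: ∂(Σu_j)/∂s_i = Σα_j − 1 = 1.8 > 0, so everyone contributes w_i; S^SO = 45, W^SO = 45 + 1.8·45 = 126.
Deadweight loss = 57.6.

57.6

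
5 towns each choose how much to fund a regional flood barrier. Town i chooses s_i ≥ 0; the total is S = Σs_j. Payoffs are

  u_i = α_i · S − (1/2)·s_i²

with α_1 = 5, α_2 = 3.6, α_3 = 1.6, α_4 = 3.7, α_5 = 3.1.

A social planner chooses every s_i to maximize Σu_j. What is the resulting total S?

85

Planner FOC: ∂(Σu_j)/∂s_i = (Σα_j) − s_i = 0, so s_i^SO = Σα_j = 17 for every i; S^SO = 85.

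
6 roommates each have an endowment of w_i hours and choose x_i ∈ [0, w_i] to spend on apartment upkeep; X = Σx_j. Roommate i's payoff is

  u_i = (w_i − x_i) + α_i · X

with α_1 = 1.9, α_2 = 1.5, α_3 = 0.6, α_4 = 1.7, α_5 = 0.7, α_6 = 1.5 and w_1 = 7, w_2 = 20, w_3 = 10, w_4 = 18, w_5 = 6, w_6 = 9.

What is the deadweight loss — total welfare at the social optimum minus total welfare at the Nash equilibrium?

110.4

∂u_i/∂x_i = α_i − 1, so roommate i contributes w_i if α_i > 1, else 0.
α_i > 1 for i ∈ {1, 2, 4, 6}; NE contributions (7, 20, 0, 18, 0, 9), X = 54.
W^NE = Σw_i − X^NE + (Σα_i)·X^NE = 70 + 6.9·54 = 442.6.
Planner: ∂(Σu_j)/∂x_i = Σα_j − 1 = 6.9 > 0, so everyone contributes w_i; X^SO = 70, W^SO = 70 + 6.9·70 = 553.
Deadweight loss = 110.4.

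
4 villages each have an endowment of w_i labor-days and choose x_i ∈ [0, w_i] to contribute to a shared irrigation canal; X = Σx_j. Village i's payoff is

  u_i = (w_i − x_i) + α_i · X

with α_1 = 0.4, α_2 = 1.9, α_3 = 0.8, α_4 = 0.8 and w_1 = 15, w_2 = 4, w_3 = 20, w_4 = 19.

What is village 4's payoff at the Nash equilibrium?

22.2

∂u_i/∂x_i = α_i − 1, so village i contributes w_i if α_i > 1, else 0.
α_i > 1 for i ∈ {2}; NE contributions (0, 4, 0, 0), X = 4.
u_4 = (19 − 0) + 0.8·4 = 22.2.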